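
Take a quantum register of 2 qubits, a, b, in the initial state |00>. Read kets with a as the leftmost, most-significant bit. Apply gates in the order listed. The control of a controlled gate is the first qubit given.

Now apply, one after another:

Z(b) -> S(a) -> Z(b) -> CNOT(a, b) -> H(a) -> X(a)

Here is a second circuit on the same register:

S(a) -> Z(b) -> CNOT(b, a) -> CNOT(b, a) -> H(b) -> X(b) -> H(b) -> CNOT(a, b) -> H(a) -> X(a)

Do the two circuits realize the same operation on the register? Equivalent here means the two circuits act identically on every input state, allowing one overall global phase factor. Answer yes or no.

Yes, they are equivalent — the unitaries differ by at most a global phase.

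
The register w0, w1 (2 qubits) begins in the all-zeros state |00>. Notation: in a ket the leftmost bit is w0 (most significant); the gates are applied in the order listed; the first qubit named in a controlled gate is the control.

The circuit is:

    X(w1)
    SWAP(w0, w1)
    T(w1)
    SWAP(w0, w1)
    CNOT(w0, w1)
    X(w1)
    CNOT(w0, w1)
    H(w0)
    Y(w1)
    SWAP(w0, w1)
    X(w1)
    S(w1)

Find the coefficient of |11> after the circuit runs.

|11> carries amplitude -sqrt(2)/2 in the final state.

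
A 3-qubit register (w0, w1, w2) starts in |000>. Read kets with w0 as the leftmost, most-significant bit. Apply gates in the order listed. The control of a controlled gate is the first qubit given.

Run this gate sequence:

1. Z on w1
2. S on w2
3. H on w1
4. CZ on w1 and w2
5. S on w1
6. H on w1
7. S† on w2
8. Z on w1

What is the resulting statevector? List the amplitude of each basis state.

The final amplitudes are 1/2 + I/2 on |000>, -1/2 + I/2 on |010>, and 0 on every other basis state.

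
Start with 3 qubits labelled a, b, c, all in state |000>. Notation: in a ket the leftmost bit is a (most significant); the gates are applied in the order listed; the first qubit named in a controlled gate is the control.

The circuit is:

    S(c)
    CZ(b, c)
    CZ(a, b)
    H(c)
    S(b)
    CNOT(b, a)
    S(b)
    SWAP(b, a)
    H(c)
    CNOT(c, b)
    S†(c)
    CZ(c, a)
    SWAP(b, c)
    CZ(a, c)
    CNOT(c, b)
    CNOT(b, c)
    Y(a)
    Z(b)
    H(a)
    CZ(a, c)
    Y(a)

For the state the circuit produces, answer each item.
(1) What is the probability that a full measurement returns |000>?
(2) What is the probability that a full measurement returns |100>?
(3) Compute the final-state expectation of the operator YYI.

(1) Outcome |000> occurs with probability 1/2.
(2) The probability of measuring |100> is 1/2.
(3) The observable YYI averages to 0.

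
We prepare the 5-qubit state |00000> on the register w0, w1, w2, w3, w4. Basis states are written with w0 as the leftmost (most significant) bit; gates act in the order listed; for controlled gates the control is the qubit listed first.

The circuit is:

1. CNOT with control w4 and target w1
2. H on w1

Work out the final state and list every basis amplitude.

The final amplitudes are sqrt(2)/2 on |00000>, sqrt(2)/2 on |01000>, and 0 on every other basis state.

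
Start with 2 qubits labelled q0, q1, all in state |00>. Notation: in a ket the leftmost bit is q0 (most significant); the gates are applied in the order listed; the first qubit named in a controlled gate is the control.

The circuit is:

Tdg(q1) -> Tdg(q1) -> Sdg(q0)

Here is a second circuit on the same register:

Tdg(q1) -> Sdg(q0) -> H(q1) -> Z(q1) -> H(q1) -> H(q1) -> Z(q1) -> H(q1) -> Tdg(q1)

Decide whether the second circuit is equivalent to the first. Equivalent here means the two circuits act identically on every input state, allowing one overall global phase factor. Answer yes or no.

Yes: on every input state the two circuits agree up to one overall phase factor.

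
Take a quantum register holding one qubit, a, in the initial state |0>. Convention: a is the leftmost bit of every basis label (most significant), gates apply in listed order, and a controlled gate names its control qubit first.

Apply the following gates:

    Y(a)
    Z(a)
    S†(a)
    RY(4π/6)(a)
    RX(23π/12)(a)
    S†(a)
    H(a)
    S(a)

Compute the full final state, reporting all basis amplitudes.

The resulting statevector has amplitude -3*sqrt(2*sqrt(2) + 4)/16 - sqrt(6*sqrt(2) + 12)/16 - sqrt(12 - 6*sqrt(2))/16 + 3*sqrt(4 - 2*sqrt(2))/16 - I*sqrt(6*sqrt(2) + 12)/16 - I*sqrt(12 - 6*sqrt(2))/16 - I*sqrt(4 - 2*sqrt(2))/16 + I*sqrt(2*sqrt(2) + 4)/16 on |0>, (1 - I)*(-sqrt(6*sqrt(2) + 12) + sqrt(12 - 6*sqrt(2)) + (1 - 2*I)*sqrt(2*sqrt(2) + 4) + (1 - 2*I)*sqrt(4 - 2*sqrt(2)))/16 on |1>.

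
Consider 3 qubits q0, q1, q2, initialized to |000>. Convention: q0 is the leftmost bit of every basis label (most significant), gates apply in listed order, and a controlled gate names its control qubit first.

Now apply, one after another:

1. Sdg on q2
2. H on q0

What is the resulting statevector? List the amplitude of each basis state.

After the circuit, the state carries amplitude sqrt(2)/2 on |000>, sqrt(2)/2 on |100>, and 0 on every other basis state.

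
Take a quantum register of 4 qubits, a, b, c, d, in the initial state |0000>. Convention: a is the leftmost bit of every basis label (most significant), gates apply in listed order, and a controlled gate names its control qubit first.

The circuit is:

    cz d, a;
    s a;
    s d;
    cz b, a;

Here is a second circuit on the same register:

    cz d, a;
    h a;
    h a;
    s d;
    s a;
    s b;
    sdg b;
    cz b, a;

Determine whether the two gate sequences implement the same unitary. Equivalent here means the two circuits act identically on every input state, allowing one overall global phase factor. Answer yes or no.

Yes, they are equivalent — the unitaries differ by at most a global phase.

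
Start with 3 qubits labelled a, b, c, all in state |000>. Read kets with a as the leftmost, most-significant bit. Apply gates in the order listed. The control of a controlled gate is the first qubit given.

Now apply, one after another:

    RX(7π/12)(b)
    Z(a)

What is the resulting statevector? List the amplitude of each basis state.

The final amplitudes are -sqrt(2 - sqrt(2))/4 + sqrt(3*sqrt(2) + 6)/4 on |000>, -I*sqrt(sqrt(2) + 2)/4 - I*sqrt(6 - 3*sqrt(2))/4 on |010>, and 0 on every other basis state.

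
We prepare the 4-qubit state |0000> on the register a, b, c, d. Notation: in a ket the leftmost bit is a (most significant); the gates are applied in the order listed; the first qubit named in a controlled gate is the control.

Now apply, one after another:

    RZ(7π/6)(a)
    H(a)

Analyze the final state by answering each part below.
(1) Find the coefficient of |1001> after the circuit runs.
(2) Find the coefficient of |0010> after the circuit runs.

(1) The final state's coefficient on |1001> equals 0.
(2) The amplitude on |0010> is 0.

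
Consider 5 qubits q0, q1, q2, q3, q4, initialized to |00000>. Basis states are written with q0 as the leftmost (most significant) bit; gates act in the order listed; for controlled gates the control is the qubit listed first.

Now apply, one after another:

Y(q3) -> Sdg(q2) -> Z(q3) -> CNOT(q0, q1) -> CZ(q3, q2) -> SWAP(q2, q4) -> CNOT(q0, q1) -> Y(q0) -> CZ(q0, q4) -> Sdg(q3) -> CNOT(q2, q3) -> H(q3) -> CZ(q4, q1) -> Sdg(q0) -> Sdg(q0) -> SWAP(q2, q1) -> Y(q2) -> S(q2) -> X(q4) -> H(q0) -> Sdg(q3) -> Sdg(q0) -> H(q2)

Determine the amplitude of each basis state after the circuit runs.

The final amplitudes are -sqrt(2)*I/4 on |00001>, sqrt(2)/4 on |00011>, sqrt(2)*I/4 on |00101>, -sqrt(2)/4 on |00111>, sqrt(2)/4 on |10001>, sqrt(2)*I/4 on |10011>, -sqrt(2)/4 on |10101>, -sqrt(2)*I/4 on |10111>, and 0 on every other basis state.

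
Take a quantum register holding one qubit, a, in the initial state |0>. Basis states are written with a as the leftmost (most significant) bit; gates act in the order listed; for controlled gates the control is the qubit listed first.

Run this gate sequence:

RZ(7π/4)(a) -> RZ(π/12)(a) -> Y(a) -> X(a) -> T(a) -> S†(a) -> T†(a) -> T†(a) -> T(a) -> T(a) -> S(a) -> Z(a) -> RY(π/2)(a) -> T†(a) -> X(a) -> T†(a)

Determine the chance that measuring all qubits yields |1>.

Outcome |1> occurs with probability 1/2.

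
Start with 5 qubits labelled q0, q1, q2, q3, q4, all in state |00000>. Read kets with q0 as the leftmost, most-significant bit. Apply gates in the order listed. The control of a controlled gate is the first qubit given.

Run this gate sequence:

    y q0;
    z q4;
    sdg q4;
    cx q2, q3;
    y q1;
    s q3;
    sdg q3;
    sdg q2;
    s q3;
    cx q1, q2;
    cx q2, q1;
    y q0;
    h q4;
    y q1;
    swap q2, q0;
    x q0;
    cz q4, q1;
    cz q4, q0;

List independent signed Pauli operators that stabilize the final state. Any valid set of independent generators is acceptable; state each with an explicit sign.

One valid set of independent stabilizer generators is -IIIIX, +ZIIII, -IZIII, +IIZII, +IIIZI (any independent generating set of the same group is equally correct).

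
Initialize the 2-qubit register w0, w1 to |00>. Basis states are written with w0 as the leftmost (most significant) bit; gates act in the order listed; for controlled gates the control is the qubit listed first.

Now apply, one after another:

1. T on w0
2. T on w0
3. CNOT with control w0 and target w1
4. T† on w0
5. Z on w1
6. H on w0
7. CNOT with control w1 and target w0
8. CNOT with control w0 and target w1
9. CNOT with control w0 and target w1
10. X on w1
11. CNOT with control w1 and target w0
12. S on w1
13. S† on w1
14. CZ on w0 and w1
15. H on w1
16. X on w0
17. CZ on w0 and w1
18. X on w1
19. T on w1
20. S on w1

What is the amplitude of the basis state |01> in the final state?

The final state's coefficient on |01> equals -exp(3*I*pi/4)/2. Key observation: the block from step 12 through step 13 cancels to the identity and can be dropped.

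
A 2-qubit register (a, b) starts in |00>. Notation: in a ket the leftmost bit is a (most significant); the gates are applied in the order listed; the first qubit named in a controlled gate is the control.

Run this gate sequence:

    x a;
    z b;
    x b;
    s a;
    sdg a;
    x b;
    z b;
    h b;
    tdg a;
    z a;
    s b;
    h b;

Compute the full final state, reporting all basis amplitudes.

After the circuit, the state carries amplitude 0 on |00>, 0 on |01>, -sqrt(2)/2 on |10>, (1 - I)*exp(3*I*pi/4)/2 on |11>. Key observation: gates 2-7 undo each other exactly, leaving only the rest of the circuit to track.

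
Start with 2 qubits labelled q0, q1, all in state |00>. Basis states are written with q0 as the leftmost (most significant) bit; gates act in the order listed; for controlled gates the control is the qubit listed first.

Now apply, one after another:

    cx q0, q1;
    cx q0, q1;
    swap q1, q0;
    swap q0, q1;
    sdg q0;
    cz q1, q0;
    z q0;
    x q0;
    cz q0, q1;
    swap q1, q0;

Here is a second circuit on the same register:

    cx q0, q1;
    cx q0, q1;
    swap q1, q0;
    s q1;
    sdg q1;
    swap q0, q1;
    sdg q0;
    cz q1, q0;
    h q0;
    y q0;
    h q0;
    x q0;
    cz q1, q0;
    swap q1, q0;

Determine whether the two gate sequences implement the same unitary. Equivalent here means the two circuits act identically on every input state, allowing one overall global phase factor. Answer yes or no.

No: there is an input state on which the two circuits produce genuinely different outputs (not merely differing by a phase).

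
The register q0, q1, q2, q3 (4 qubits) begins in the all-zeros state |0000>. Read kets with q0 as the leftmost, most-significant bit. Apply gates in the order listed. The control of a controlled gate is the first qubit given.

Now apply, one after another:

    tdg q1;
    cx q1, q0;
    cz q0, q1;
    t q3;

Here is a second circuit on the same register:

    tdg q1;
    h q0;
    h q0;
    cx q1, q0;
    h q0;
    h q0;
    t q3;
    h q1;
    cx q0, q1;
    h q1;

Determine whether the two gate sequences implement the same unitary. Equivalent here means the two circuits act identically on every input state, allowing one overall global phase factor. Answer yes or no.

Yes: on every input state the two circuits agree up to one overall phase factor.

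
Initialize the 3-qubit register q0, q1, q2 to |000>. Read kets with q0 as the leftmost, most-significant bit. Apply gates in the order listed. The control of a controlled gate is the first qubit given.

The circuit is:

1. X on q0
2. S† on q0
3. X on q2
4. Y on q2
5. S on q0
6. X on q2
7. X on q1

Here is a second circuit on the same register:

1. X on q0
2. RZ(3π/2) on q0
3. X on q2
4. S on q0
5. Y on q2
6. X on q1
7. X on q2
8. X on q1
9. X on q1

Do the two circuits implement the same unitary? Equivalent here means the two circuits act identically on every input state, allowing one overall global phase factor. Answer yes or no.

Yes, they are equivalent — the unitaries differ by at most a global phase.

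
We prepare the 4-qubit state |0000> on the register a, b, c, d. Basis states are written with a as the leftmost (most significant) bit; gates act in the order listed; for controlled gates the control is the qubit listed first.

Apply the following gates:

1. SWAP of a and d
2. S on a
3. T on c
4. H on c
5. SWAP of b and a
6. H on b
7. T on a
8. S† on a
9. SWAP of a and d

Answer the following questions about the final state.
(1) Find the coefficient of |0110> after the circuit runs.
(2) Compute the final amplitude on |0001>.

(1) The amplitude on |0110> is 1/2.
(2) |0001> carries amplitude 0 in the final state.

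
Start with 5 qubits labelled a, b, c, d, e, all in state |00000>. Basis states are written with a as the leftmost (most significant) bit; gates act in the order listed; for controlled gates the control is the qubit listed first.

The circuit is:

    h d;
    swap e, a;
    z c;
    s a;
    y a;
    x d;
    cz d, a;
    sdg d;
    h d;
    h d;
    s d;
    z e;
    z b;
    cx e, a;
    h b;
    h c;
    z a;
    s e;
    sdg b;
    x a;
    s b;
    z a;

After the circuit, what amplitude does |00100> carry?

|00100> carries amplitude -sqrt(2)*I/4 in the final state.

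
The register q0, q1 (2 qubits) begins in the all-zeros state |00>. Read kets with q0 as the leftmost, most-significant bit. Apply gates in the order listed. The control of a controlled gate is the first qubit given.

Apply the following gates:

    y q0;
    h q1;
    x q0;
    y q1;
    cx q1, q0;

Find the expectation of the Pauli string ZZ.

The observable ZZ averages to 1.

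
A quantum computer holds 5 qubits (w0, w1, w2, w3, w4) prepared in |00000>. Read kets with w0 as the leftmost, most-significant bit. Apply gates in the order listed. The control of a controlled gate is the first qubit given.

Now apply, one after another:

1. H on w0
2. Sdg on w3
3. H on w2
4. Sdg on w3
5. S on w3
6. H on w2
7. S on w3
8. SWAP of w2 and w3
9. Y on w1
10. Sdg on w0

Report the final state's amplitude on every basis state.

After the circuit, the state carries amplitude sqrt(2)*I/2 on |01000>, sqrt(2)/2 on |11000>, and 0 on every other basis state.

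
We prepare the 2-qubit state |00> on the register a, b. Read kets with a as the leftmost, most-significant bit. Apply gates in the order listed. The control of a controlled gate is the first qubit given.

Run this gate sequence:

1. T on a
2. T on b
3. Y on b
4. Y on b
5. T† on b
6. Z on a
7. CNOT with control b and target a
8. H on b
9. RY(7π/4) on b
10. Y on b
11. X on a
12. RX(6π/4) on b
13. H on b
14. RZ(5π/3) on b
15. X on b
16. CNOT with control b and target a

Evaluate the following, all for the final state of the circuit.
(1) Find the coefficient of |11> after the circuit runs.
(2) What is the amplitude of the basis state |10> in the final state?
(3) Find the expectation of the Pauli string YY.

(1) The amplitude on |11> is 0. Key observation: gates 2-5 undo each other exactly, leaving only the rest of the circuit to track.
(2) |10> carries amplitude sqrt(2*sqrt(2) + 4)*(-exp(5*I*pi/6)/4 + exp(I*pi/3)/4) in the final state.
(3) In the final state, YY has expectation sqrt(6)/4.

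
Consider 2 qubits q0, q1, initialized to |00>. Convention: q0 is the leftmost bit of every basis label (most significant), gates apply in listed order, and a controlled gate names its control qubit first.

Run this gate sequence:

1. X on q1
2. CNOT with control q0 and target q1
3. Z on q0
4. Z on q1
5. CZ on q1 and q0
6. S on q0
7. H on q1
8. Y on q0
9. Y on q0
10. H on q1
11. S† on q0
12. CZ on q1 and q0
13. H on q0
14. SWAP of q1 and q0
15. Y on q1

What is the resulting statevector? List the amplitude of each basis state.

The final amplitudes are 0 on |00>, 0 on |01>, sqrt(2)*I/2 on |10>, -sqrt(2)*I/2 on |11>. Key observation: gates 5-12 undo each other exactly, leaving only the rest of the circuit to track.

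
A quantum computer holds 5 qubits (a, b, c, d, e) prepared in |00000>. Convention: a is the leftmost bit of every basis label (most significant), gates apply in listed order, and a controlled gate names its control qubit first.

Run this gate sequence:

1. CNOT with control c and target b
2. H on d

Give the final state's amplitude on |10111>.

The final state's coefficient on |10111> equals 0.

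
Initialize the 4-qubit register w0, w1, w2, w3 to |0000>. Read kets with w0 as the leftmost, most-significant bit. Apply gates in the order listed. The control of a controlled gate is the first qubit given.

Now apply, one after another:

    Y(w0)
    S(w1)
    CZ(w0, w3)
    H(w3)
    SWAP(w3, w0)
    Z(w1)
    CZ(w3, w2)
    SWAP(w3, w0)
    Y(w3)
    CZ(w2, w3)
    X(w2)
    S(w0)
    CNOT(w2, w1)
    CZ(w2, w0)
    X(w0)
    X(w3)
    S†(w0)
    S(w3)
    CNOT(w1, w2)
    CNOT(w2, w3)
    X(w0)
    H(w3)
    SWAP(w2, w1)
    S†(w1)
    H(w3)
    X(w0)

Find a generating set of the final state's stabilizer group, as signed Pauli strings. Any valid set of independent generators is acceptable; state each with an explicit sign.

The stabilizer group can be generated by -IIIY, +ZIII, +IZII, -IIZI, among other valid generating sets.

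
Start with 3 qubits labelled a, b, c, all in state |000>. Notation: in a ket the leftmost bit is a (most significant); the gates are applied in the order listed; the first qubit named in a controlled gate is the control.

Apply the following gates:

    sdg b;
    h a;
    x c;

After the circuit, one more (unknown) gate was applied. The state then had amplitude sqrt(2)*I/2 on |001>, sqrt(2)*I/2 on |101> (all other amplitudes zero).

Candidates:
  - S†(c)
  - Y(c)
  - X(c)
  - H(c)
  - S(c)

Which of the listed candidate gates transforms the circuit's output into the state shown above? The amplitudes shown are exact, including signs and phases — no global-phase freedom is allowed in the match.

The applied gate was S(c).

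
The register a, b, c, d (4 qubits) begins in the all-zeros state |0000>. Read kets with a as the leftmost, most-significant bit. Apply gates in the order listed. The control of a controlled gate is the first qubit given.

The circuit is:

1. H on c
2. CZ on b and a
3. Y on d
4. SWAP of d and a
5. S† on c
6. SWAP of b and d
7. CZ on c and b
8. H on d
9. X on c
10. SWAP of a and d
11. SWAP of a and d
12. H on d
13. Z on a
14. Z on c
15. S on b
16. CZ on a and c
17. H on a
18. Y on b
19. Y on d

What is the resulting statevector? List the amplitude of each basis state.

The final amplitudes are 1/2 on |0101>, I/2 on |0111>, -1/2 on |1101>, -I/2 on |1111>, and 0 on every other basis state. Key observation: the block from step 10 through step 11 cancels to the identity and can be dropped.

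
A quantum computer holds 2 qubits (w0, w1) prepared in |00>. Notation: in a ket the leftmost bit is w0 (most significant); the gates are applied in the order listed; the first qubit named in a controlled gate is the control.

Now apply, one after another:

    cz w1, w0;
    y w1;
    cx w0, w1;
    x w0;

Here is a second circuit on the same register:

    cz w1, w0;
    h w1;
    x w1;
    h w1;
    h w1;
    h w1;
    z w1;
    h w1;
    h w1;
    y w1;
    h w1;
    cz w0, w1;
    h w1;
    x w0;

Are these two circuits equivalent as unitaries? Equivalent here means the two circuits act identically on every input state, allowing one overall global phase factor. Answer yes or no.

Yes, they are equivalent — the unitaries differ by at most a global phase.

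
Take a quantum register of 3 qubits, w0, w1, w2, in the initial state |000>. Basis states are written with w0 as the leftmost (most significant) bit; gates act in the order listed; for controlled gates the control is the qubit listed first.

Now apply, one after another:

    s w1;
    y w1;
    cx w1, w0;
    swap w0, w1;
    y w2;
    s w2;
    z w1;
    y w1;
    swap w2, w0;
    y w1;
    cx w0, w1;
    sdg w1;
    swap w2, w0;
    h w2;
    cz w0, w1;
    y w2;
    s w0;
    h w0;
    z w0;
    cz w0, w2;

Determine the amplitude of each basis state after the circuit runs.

After the circuit, the state carries amplitude -I/2 on |000>, -I/2 on |001>, 0 on |010>, 0 on |011>, -I/2 on |100>, I/2 on |101>, 0 on |110>, 0 on |111>.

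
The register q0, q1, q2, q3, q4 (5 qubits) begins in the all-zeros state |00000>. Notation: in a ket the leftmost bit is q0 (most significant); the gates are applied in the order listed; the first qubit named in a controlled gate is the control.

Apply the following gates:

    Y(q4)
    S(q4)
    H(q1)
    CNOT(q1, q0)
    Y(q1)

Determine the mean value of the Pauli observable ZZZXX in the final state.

In the final state, ZZZXX has expectation 0.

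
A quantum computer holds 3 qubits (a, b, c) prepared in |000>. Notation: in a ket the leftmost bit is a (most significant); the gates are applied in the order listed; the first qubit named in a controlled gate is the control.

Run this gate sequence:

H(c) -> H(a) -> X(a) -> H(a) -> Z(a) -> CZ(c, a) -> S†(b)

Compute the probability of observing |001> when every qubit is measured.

Outcome |001> occurs with probability 1/2. Key observation: gates 2-5 undo each other exactly, leaving only the rest of the circuit to track.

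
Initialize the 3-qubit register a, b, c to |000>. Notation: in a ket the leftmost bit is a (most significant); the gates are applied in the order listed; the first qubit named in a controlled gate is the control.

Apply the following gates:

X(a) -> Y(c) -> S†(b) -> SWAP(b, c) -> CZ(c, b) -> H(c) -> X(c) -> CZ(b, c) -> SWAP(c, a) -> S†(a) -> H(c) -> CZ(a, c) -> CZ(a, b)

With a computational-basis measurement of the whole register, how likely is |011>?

Outcome |011> occurs with probability 1/4.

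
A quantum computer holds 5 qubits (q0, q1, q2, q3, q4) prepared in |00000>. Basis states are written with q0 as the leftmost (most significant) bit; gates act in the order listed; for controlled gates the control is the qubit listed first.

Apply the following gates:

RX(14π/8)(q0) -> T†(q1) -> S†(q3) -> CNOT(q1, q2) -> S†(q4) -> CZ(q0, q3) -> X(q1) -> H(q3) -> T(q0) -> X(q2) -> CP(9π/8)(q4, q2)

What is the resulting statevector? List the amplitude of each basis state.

The resulting statevector has amplitude -sqrt(2*sqrt(2) + 4)/4 on |01100>, -sqrt(2*sqrt(2) + 4)/4 on |01110>, -sqrt(4 - 2*sqrt(2))*exp(3*I*pi/4)/4 on |11100>, -sqrt(4 - 2*sqrt(2))*exp(3*I*pi/4)/4 on |11110>, and 0 on every other basis state.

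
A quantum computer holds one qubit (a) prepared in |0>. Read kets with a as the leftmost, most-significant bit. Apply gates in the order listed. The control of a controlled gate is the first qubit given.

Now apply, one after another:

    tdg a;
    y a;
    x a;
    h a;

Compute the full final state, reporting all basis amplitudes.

The resulting statevector has amplitude sqrt(2)*I/2 on |0>, sqrt(2)*I/2 on |1>.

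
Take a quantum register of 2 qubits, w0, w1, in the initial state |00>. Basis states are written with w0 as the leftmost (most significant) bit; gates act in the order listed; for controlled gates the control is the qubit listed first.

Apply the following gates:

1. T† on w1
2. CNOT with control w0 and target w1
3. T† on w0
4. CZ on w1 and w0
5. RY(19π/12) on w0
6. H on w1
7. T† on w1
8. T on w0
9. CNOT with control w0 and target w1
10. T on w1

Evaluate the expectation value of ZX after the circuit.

The observable ZX averages to -sqrt(2)/8 + sqrt(6)/8 + 1/2.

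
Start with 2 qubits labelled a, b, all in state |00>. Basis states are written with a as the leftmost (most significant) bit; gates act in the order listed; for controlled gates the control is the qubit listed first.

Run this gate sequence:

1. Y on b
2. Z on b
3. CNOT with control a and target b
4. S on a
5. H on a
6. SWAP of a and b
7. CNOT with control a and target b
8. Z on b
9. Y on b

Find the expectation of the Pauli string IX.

The expectation value of IX is 1.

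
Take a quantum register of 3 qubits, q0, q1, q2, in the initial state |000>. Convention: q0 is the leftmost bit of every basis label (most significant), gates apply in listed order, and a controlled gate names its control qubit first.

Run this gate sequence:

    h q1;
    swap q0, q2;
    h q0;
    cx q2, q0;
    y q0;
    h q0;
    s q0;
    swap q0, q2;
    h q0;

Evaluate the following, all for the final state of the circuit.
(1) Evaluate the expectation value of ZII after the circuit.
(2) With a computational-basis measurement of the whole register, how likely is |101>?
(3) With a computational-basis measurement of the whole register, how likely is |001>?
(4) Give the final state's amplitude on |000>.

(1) The expectation value of ZII is 0.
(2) A full measurement returns |101> with probability 1/4.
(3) A full measurement returns |001> with probability 1/4.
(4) |000> carries amplitude 0 in the final state.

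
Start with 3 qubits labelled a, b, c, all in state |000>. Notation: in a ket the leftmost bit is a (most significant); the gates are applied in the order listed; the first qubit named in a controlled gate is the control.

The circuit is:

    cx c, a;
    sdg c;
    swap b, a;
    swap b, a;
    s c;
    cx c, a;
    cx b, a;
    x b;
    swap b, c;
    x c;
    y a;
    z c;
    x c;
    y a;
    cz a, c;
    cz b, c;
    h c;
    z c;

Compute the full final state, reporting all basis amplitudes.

The final amplitudes are sqrt(2)/2 on |000>, sqrt(2)/2 on |001>, and 0 on every other basis state. Key observation: gates 1-6 undo each other exactly, leaving only the rest of the circuit to track.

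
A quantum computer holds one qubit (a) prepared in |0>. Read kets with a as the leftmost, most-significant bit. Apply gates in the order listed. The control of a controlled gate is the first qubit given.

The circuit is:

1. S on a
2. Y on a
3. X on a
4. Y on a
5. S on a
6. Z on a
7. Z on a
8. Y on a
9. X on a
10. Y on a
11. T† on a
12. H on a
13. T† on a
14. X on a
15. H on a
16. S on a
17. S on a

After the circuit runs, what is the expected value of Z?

In the final state, Z has expectation sqrt(2)/2.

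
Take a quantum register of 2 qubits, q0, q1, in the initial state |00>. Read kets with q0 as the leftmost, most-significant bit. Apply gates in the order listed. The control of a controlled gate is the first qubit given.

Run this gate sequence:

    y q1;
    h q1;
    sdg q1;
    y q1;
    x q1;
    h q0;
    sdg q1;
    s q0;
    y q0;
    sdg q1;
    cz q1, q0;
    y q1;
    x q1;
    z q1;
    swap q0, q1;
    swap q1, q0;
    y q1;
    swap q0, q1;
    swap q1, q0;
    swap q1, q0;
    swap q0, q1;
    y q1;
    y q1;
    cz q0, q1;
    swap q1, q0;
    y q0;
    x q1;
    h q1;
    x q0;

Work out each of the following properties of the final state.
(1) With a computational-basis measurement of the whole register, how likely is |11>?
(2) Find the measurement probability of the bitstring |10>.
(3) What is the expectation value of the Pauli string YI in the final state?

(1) A full measurement returns |11> with probability 1/4.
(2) A full measurement returns |10> with probability 1/4.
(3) The observable YI averages to -1.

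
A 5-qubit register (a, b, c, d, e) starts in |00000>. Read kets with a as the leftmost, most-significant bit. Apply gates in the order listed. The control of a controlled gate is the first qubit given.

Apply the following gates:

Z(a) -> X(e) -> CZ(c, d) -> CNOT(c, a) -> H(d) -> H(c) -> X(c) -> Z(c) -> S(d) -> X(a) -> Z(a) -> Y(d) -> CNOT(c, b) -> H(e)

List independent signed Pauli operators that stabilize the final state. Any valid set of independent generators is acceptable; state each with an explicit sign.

The stabilizer group can be generated by -IXXII, +IIIYI, -IIIIX, -ZIIII, +IZZII, among other valid generating sets.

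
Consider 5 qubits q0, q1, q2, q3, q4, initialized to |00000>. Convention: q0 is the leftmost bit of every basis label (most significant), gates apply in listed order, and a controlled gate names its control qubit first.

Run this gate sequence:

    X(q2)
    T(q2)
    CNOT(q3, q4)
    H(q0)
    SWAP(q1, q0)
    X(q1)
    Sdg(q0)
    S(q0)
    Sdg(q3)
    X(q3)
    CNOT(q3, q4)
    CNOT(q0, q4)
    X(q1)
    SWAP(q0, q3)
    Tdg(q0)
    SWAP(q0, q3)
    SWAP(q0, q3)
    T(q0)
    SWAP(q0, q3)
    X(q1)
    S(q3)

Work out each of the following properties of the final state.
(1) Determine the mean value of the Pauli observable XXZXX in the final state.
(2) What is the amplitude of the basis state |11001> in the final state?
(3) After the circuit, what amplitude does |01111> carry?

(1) The observable XXZXX averages to 0. Key observation: the block from step 13 through step 20 cancels to the identity and can be dropped.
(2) The amplitude on |11001> is 0.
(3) The final state's coefficient on |01111> equals sqrt(2)*exp(3*I*pi/4)/2.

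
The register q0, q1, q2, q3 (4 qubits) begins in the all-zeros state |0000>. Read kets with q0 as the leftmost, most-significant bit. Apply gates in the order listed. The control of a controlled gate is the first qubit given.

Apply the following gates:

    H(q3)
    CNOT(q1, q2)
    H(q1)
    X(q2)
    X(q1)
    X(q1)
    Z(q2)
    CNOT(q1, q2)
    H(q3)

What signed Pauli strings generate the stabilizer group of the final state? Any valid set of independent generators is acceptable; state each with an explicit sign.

The stabilizer group can be generated by +IXXI, +ZIII, -IZZI, +IIIZ, among other valid generating sets.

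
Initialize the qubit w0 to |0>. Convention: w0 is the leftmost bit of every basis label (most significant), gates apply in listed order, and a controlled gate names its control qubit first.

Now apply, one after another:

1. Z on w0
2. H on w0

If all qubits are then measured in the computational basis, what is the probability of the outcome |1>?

Outcome |1> occurs with probability 1/2.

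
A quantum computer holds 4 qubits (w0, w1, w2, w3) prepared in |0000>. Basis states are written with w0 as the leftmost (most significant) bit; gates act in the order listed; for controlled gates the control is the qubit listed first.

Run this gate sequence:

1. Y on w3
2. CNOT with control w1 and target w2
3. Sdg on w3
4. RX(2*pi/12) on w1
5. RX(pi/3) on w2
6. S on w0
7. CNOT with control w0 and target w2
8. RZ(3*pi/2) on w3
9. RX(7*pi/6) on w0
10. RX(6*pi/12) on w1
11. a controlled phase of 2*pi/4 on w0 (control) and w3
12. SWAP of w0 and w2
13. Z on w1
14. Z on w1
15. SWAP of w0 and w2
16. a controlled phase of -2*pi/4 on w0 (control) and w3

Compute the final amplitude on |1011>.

The amplitude on |1011> is (-sqrt(6) - sqrt(2))*exp(3*I*pi/4)/16. Key observation: the block from step 11 through step 16 cancels to the identity and can be dropped.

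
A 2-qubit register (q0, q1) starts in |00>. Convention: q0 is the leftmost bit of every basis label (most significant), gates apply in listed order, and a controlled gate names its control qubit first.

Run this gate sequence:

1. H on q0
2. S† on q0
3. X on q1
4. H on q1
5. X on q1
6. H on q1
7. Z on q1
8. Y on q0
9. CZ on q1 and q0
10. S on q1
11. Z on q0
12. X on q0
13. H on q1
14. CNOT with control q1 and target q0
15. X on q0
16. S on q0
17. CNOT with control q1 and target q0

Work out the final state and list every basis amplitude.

After the circuit, the state carries amplitude -I/2 on |00>, -1/2 on |01>, -I/2 on |10>, 1/2 on |11>. Key observation: steps 4-7 multiply out to the identity, so the circuit reduces to the remaining gates.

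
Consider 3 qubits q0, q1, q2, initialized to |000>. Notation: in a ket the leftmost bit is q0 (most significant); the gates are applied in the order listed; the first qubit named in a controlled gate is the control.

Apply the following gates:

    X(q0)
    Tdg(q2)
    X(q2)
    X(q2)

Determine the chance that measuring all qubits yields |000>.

Outcome |000> occurs with probability 0. Key observation: gates 3-4 undo each other exactly, leaving only the rest of the circuit to track.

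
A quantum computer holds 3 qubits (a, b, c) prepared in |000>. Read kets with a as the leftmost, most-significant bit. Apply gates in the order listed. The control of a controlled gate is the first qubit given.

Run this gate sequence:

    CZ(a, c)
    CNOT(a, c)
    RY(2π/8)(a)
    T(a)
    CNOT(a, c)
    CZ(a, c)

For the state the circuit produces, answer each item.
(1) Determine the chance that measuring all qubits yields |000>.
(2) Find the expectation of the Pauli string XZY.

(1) The probability of measuring |000> is sqrt(2)/4 + 1/2.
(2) The expectation value of XZY is -1/2.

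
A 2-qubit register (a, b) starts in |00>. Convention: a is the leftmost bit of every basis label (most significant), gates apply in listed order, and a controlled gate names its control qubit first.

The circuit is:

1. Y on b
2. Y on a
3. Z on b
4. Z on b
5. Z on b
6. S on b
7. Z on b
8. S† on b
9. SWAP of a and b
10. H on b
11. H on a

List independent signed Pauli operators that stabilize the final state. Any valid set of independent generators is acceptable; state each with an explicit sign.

One valid set of independent stabilizer generators is -XI, -IX (any independent generating set of the same group is equally correct).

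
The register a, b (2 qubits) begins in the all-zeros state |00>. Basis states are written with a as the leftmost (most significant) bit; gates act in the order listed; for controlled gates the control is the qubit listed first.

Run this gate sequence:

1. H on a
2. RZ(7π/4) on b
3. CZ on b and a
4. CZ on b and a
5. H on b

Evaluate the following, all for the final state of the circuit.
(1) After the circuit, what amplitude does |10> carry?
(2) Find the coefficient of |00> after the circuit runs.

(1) The amplitude on |10> is -exp(I*pi/8)/2.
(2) |00> carries amplitude -exp(I*pi/8)/2 in the final state.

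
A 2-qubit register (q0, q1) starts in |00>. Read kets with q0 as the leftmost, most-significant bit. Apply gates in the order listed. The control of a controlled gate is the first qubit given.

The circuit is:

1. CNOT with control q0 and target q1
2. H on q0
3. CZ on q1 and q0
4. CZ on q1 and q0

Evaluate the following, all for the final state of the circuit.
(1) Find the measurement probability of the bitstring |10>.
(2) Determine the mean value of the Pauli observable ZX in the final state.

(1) A full measurement returns |10> with probability 1/2. Key observation: gates 3-4 undo each other exactly, leaving only the rest of the circuit to track.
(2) The observable ZX averages to 0.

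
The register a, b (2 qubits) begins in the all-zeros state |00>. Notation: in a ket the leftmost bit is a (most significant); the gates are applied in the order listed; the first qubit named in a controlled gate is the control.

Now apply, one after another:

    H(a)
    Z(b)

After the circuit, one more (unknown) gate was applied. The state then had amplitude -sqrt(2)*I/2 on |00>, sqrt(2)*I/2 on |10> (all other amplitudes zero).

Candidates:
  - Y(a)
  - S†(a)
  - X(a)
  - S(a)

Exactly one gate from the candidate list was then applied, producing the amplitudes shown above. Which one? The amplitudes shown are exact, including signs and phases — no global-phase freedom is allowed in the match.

It was Y(a) that produced the state shown.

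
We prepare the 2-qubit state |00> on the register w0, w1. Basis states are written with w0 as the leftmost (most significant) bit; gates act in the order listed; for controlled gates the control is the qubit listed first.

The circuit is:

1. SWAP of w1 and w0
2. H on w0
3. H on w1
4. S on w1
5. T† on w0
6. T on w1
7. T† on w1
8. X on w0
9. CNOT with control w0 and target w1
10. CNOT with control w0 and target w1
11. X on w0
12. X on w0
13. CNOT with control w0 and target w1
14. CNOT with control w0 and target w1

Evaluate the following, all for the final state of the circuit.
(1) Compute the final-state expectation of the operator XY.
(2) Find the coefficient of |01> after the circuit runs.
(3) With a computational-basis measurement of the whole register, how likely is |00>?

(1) The observable XY averages to sqrt(2)/2. Key observation: the block from step 9 through step 14 cancels to the identity and can be dropped.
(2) The amplitude on |01> is exp(I*pi/4)/2.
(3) Outcome |00> occurs with probability 1/4.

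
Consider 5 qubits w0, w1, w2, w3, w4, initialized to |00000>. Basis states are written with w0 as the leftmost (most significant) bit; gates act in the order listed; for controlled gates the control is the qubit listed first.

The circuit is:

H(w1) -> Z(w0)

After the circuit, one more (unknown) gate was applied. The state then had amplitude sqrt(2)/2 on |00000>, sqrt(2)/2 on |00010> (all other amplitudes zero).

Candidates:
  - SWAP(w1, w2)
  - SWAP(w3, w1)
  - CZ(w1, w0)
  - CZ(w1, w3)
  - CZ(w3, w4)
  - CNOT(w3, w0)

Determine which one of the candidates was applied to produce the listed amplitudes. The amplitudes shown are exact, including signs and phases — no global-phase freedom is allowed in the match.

It was SWAP(w3, w1) that produced the state shown.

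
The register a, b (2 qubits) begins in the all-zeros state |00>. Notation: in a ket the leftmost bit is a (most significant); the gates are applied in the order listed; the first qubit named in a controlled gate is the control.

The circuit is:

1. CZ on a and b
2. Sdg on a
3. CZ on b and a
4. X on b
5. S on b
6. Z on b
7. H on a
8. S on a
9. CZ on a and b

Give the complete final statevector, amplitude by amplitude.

The resulting statevector has amplitude 0 on |00>, -sqrt(2)*I/2 on |01>, 0 on |10>, -sqrt(2)/2 on |11>.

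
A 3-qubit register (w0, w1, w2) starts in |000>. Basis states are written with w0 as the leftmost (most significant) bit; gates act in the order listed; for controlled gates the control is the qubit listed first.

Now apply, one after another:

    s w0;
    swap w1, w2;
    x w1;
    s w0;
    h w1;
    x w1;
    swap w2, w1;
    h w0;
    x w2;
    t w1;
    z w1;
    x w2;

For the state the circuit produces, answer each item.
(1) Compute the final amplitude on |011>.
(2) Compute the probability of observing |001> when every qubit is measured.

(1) |011> carries amplitude 0 in the final state.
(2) A full measurement returns |001> with probability 1/4.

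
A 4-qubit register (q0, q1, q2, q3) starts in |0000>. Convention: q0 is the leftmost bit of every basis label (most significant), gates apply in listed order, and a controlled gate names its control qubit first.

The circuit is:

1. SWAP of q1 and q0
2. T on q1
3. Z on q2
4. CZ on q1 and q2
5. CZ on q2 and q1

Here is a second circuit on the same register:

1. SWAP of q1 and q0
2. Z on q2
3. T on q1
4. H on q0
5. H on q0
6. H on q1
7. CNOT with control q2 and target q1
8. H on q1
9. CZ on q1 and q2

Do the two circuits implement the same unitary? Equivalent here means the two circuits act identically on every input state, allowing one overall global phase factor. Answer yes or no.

Yes: on every input state the two circuits agree up to one overall phase factor.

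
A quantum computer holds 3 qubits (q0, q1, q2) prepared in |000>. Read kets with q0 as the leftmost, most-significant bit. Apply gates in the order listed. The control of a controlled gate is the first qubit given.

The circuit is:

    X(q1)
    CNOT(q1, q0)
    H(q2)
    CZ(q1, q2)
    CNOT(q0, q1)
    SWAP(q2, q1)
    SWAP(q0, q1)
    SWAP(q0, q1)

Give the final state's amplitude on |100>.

The final state's coefficient on |100> equals sqrt(2)/2. Key observation: gates 7-8 undo each other exactly, leaving only the rest of the circuit to track.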